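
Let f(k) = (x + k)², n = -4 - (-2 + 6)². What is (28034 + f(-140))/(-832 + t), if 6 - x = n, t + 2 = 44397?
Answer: 41030/43563 ≈ 0.94185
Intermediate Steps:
t = 44395 (t = -2 + 44397 = 44395)
n = -20 (n = -4 - 1*4² = -4 - 1*16 = -4 - 16 = -20)
x = 26 (x = 6 - 1*(-20) = 6 + 20 = 26)
f(k) = (26 + k)²
(28034 + f(-140))/(-832 + t) = (28034 + (26 - 140)²)/(-832 + 44395) = (28034 + (-114)²)/43563 = (28034 + 12996)*(1/43563) = 41030*(1/43563) = 41030/43563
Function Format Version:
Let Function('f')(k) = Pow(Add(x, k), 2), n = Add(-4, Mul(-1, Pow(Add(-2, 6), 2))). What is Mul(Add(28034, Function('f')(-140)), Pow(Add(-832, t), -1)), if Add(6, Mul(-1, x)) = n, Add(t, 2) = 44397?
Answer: Rational(41030, 43563) ≈ 0.94185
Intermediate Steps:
t = 44395 (t = Add(-2, 44397) = 44395)
n = -20 (n = Add(-4, Mul(-1, Pow(4, 2))) = Add(-4, Mul(-1, 16)) = Add(-4, -16) = -20)
x = 26 (x = Add(6, Mul(-1, -20)) = Add(6, 20) = 26)
Function('f')(k) = Pow(Add(26, k), 2)
Mul(Add(28034, Function('f')(-140)), Pow(Add(-832, t), -1)) = Mul(Add(28034, Pow(Add(26, -140), 2)), Pow(Add(-832, 44395), -1)) = Mul(Add(28034, Pow(-114, 2)), Pow(43563, -1)) = Mul(Add(28034, 12996), Rational(1, 43563)) = Mul(41030, Rational(1, 43563)) = Rational(41030, 43563)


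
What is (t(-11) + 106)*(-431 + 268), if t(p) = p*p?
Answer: -37001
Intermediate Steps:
t(p) = p**2
(t(-11) + 106)*(-431 + 268) = ((-11)**2 + 106)*(-431 + 268) = (121 + 106)*(-163) = 227*(-163) = -37001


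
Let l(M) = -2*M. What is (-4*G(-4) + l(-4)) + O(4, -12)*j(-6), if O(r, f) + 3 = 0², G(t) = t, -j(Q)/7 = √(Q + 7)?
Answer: 45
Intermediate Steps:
j(Q) = -7*√(7 + Q) (j(Q) = -7*√(Q + 7) = -7*√(7 + Q))
O(r, f) = -3 (O(r, f) = -3 + 0² = -3 + 0 = -3)
(-4*G(-4) + l(-4)) + O(4, -12)*j(-6) = (-4*(-4) - 2*(-4)) - (-21)*√(7 - 6) = (16 + 8) - (-21)*√1 = 24 - (-21) = 24 - 3*(-7) = 24 + 21 = 45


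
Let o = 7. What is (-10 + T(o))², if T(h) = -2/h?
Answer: 5184/49 ≈ 105.80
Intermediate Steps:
(-10 + T(o))² = (-10 - 2/7)² = (-72/7)² = 5184/49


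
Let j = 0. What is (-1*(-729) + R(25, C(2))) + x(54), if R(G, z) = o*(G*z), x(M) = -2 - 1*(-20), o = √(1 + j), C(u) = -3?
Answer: 672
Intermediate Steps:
o = 1 (o = √(1 + 0) = √1 = 1)
x(M) = 18 (x(M) = -2 + 20 = 18)
R(G, z) = G*z (R(G, z) = 1*(G*z) = G*z)
(-1*(-729) + R(25, C(2))) + x(54) = (-1*(-729) + 25*(-3)) + 18 = (729 - 75) + 18 = 654 + 18 = 672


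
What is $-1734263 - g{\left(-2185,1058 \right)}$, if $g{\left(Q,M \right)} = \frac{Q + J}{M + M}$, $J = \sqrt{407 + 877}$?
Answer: $- \frac{159552101}{92} - \frac{\sqrt{321}}{1058} \approx -1.7343 \cdot 10^{6}$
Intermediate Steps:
$J = 2 \sqrt{321}$ ($J = \sqrt{1284} = 2 \sqrt{321} \approx 35.833$)
$g{\left(Q,M \right)} = \frac{Q + 2 \sqrt{321}}{2 M}$ ($g{\left(Q,M \right)} = \frac{Q + 2 \sqrt{321}}{M + M} = \frac{Q + 2 \sqrt{321}}{2 M}$)
$-1734263 - g{\left(-2185,1058 \right)} = -1734263 - \frac{\sqrt{321} + \frac{1}{2} \left(-2185\right)}{1058} = -1734263 - \frac{\sqrt{321} - \frac{2185}{2}}{1058} = -1734263 - \frac{- \frac{2185}{2} + \sqrt{321}}{1058} = -1734263 - \left(- \frac{95}{92} + \frac{\sqrt{321}}{1058}\right) = -1734263 + \left(\frac{95}{92} - \frac{\sqrt{321}}{1058}\right) = - \frac{159552101}{92} - \frac{\sqrt{321}}{1058}$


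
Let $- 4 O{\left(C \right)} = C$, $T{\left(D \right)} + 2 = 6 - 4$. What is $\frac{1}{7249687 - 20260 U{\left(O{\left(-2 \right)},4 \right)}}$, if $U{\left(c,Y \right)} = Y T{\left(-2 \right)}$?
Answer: $\frac{1}{7249687} \approx 1.3794 \cdot 10^{-7}$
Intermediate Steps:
$T{\left(D \right)} = 0$ ($T{\left(D \right)} = -2 + \left(6 - 4\right) = -2 + 2 = 0$)
$O{\left(C \right)} = - \frac{C}{4}$
$U{\left(c,Y \right)} = 0$ ($U{\left(c,Y \right)} = Y 0 = 0$)
$\frac{1}{7249687 - 20260 U{\left(O{\left(-2 \right)},4 \right)}} = \frac{1}{7249687 - 0} = \frac{1}{7249687 + 0} = \frac{1}{7249687}$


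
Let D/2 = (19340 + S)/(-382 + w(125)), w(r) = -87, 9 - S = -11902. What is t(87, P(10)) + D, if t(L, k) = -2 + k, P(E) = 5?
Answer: -61095/469 ≈ -130.27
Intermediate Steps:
S = 11911 (S = 9 - 1*(-11902) = 9 + 11902 = 11911)
D = -62502/469 (D = 2*((19340 + 11911)/(-382 - 87)) = 2*(31251/(-469)) = 2*(31251*(-1/469)) = 2*(-31251/469) = -62502/469 ≈ -133.27)
t(87, P(10)) + D = (-2 + 5) - 62502/469 = 3 - 62502/469 = -61095/469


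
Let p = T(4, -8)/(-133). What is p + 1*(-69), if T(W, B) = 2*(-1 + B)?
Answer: -9159/133 ≈ -68.865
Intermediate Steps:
T(W, B) = -2 + 2*B
p = 18/133 (p = (-2 + 2*(-8))/(-133) = (-2 - 16)*(-1/133) = -18*(-1/133) = 18/133 ≈ 0.13534)
p + 1*(-69) = 18/133 + 1*(-69) = 18/133 - 69 = -9159/133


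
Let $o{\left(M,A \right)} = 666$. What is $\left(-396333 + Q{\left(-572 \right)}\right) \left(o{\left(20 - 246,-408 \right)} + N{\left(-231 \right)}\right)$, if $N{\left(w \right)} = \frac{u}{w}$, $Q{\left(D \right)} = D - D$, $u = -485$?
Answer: $- \frac{2912688963}{11} \approx -2.6479 \cdot 10^{8}$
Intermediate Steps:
$Q{\left(D \right)} = 0$
$N{\left(w \right)} = - \frac{485}{w}$
$\left(-396333 + Q{\left(-572 \right)}\right) \left(o{\left(20 - 246,-408 \right)} + N{\left(-231 \right)}\right) = \left(-396333 + 0\right) \left(666 - \frac{485}{-231}\right) = - 396333 \left(666 - - \frac{485}{231}\right) = - 396333 \left(666 + \frac{485}{231}\right) = \left(-396333\right) \frac{154331}{231} = - \frac{2912688963}{11}$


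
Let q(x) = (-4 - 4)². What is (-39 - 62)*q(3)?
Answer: -6464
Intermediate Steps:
q(x) = 64 (q(x) = (-8)² = 64)
(-39 - 62)*q(3) = (-39 - 62)*64 = -101*64 = -6464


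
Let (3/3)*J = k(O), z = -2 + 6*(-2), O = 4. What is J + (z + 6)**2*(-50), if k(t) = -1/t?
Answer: -12801/4 ≈ -3200.3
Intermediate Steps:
z = -14 (z = -2 - 12 = -14)
J = -1/4 ≈ -0.25000
J + (z + 6)**2*(-50) = -1/4 + (-14 + 6)**2*(-50) = -1/4 + (-8)**2*(-50) = -1/4 + 64*(-50) = -1/4 - 3200 = -12801/4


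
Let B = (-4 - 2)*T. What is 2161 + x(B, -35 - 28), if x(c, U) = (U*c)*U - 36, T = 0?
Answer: 2125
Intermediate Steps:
B = 0 (B = (-4 - 2)*0 = -6*0 = 0)
x(c, U) = -36 + c*U² (x(c, U) = c*U² - 36 = -36 + c*U²)
2161 + x(B, -35 - 28) = 2161 + (-36 + 0*(-35 - 28)²) = 2161 + (-36 + 0*(-63)²) = 2161 + (-36 + 0*3969) = 2161 + (-36 + 0) = 2161 - 36 = 2125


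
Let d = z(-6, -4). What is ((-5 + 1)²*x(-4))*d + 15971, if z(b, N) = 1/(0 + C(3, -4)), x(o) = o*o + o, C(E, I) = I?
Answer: 15923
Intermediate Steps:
x(o) = o + o² (x(o) = o² + o = o + o²)
z(b, N) = -¼ (z(b, N) = 1/(0 - 4) = 1/(-4) = -¼)
d = -¼ ≈ -0.25000
((-5 + 1)²*x(-4))*d + 15971 = ((-5 + 1)²*(-4*(1 - 4)))*(-¼) + 15971 = ((-4)²*(-4*(-3)))*(-¼) + 15971 = (16*12)*(-¼) + 15971 = 192*(-¼) + 15971 = -48 + 15971 = 15923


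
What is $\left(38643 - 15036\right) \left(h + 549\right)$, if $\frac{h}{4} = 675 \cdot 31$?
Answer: $1988866143$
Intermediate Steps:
$h = 83700$ ($h = 4 \cdot 675 \cdot 31 = 4 \cdot 20925 = 83700$)
$\left(38643 - 15036\right) \left(h + 549\right) = \left(38643 - 15036\right) \left(83700 + 549\right) = 23607 \cdot 84249 = 1988866143$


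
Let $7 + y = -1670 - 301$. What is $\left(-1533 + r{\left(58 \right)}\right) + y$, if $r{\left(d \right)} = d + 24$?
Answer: $-3429$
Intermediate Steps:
$r{\left(d \right)} = 24 + d$
$y = -1978$ ($y = -7 - 1971 = -1978$)
$\left(-1533 + r{\left(58 \right)}\right) + y = \left(-1533 + \left(24 + 58\right)\right) - 1978 = \left(-1533 + 82\right) - 1978 = -1451 - 1978 = -3429$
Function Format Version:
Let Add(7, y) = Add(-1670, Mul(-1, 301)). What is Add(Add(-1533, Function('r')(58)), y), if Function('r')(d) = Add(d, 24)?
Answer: -3429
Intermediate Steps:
Function('r')(d) = Add(24, d)
y = -1978 (y = Add(-7, Add(-1670, Mul(-1, 301))) = Add(-7, Add(-1670, -301)) = Add(-7, -1971) = -1978)
Add(Add(-1533, Function('r')(58)), y) = Add(Add(-1533, Add(24, 58)), -1978) = Add(Add(-1533, 82), -1978) = Add(-1451, -1978) = -3429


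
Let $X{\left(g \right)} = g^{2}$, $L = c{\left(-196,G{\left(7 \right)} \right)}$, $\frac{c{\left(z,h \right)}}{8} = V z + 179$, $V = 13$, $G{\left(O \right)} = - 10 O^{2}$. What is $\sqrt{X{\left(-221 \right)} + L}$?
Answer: $27 \sqrt{41} \approx 172.88$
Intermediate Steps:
$c{\left(z,h \right)} = 1432 + 104 z$ ($c{\left(z,h \right)} = 8 \left(13 z + 179\right) = 8 \left(179 + 13 z\right) = 1432 + 104 z$)
$L = -18952$ ($L = 1432 + 104 \left(-196\right) = 1432 - 20384 = -18952$)
$\sqrt{X{\left(-221 \right)} + L} = \sqrt{\left(-221\right)^{2} - 18952} = \sqrt{48841 - 18952} = \sqrt{29889} = 27 \sqrt{41}$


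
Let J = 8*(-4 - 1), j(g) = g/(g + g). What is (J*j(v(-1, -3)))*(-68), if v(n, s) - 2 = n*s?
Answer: 1360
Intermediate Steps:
v(n, s) = 2 + n*s
j(g) = ½ (j(g) = g/((2*g)) = (1/(2*g))*g = ½)
J = -40 (J = 8*(-5) = -40)
(J*j(v(-1, -3)))*(-68) = -40*½*(-68) = -20*(-68) = 1360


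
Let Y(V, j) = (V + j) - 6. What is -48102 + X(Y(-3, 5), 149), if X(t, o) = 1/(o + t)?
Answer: -6974789/145 ≈ -48102.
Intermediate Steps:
Y(V, j) = -6 + V + j
-48102 + X(Y(-3, 5), 149) = -48102 + 1/(149 + (-6 - 3 + 5)) = -48102 + 1/(149 - 4) = -48102 + 1/145 = -6974789/145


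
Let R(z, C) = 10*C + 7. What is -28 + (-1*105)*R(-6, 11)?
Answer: -12313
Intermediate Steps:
R(z, C) = 7 + 10*C
-28 + (-1*105)*R(-6, 11) = -28 + (-1*105)*(7 + 10*11) = -28 - 105*(7 + 110) = -28 - 105*117 = -28 - 12285 = -12313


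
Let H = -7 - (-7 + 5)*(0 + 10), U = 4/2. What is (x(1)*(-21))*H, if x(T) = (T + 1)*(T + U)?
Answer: -1638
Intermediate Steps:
U = 2 (U = 4*(1/2) = 2)
H = 13 (H = -7 - (-2)*10 = -7 - 1*(-20) = -7 + 20 = 13)
x(T) = (1 + T)*(2 + T) (x(T) = (T + 1)*(T + 2) = (1 + T)*(2 + T))
(x(1)*(-21))*H = ((2 + 1**2 + 3*1)*(-21))*13 = ((2 + 1 + 3)*(-21))*13 = (6*(-21))*13 = -126*13 = -1638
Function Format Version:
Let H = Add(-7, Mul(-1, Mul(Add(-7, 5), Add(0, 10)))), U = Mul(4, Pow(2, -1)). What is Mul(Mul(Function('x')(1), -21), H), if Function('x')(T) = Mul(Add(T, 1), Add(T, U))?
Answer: -1638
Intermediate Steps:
U = 2 (U = Mul(4, Rational(1, 2)) = 2)
H = 13 (H = Add(-7, Mul(-1, Mul(-2, 10))) = Add(-7, Mul(-1, -20)) = Add(-7, 20) = 13)
Function('x')(T) = Mul(Add(1, T), Add(2, T)) (Function('x')(T) = Mul(Add(T, 1), Add(T, 2)) = Mul(Add(1, T), Add(2, T)))
Mul(Mul(Function('x')(1), -21), H) = Mul(Mul(Add(2, Pow(1, 2), Mul(3, 1)), -21), 13) = Mul(Mul(Add(2, 1, 3), -21), 13) = Mul(Mul(6, -21), 13) = Mul(-126, 13) = -1638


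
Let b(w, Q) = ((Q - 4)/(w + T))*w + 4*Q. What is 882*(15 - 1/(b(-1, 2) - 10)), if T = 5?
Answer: 13818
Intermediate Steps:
b(w, Q) = 4*Q + w*(-4 + Q)/(5 + w) (b(w, Q) = ((Q - 4)/(w + 5))*w + 4*Q = ((-4 + Q)/(5 + w))*w + 4*Q = w*(-4 + Q)/(5 + w) + 4*Q = 4*Q + w*(-4 + Q)/(5 + w))
882*(15 - 1/(b(-1, 2) - 10)) = 882*(15 - 1/((-4*(-1) + 20*2 + 5*2*(-1))/(5 - 1) - 10)) = 882*(15 - 1/((4 + 40 - 10)/4 - 10)) = 882*(15 - 1/((¼)*34 - 10)) = 882*(15 - 1/(17/2 - 10)) = 882*(15 - 1/(-3/2)) = 882*(15 - 1*(-⅔)) = 882*(15 + ⅔) = 882*(47/3) = 13818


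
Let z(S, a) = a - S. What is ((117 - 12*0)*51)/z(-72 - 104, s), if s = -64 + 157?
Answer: 5967/269 ≈ 22.182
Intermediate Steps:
s = 93
((117 - 12*0)*51)/z(-72 - 104, s) = ((117 - 12*0)*51)/(93 - (-72 - 104)) = ((117 + 0)*51)/(93 - 1*(-176)) = (117*51)/(93 + 176) = 5967/269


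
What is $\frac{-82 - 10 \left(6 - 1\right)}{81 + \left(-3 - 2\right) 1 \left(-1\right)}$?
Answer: $- \frac{66}{43} \approx -1.5349$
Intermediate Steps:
$\frac{-82 - 10 \left(6 - 1\right)}{81 + \left(-3 - 2\right) 1 \left(-1\right)} = \frac{-82 - 50}{81 + \left(-5\right) 1 \left(-1\right)} = \frac{-82 - 50}{81 - -5} = - \frac{132}{81 + 5} = - \frac{132}{86} = \left(-132\right) \frac{1}{86} = - \frac{66}{43}$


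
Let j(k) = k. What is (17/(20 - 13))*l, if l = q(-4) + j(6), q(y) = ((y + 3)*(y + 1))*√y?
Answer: 102/7 + 102*I/7 ≈ 14.571 + 14.571*I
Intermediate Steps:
q(y) = √y*(1 + y)*(3 + y) (q(y) = ((3 + y)*(1 + y))*√y = ((1 + y)*(3 + y))*√y = √y*(1 + y)*(3 + y))
l = 6 + 6*I (l = √(-4)*(3 + (-4)² + 4*(-4)) + 6 = (2*I)*(3 + 16 - 16) + 6 = (2*I)*3 + 6 = 6*I + 6 = 6 + 6*I ≈ 6.0 + 6.0*I)
(17/(20 - 13))*l = (17/(20 - 13))*(6 + 6*I) = (17/7)*(6 + 6*I) = (17*(⅐))*(6 + 6*I) = 17*(6 + 6*I)/7 = 102/7 + 102*I/7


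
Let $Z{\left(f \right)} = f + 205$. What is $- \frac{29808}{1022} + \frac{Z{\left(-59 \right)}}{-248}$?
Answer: $- \frac{1885399}{63364} \approx -29.755$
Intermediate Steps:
$Z{\left(f \right)} = 205 + f$
$- \frac{29808}{1022} + \frac{Z{\left(-59 \right)}}{-248} = - \frac{29808}{1022} + \frac{205 - 59}{-248} = \left(-29808\right) \frac{1}{1022} + 146 \left(- \frac{1}{248}\right) = - \frac{14904}{511} - \frac{73}{124} = - \frac{1885399}{63364}$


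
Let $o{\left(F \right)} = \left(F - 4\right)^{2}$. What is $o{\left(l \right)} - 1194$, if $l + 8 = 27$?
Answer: $-969$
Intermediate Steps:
$l = 19$ ($l = -8 + 27 = 19$)
$o{\left(F \right)} = \left(-4 + F\right)^{2}$
$o{\left(l \right)} - 1194 = \left(-4 + 19\right)^{2} - 1194 = 15^{2} - 1194 = 225 - 1194 = -969$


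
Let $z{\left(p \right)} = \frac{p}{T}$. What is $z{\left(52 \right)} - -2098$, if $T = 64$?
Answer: $\frac{33581}{16} \approx 2098.8$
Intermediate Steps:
$z{\left(p \right)} = \frac{p}{64}$
$z{\left(52 \right)} - -2098 = \frac{1}{64} \cdot 52 - -2098 = \frac{13}{16} + 2098 = \frac{33581}{16}$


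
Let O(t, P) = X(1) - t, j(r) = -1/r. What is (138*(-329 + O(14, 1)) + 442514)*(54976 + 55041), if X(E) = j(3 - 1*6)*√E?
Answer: 43481578842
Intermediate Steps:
X(E) = √E/3 (X(E) = (-1/(3 - 1*6))*√E = (-1/(3 - 6))*√E = (-1/(-3))*√E = (-1*(-⅓))*√E = √E/3)
O(t, P) = ⅓ - t (O(t, P) = √1/3 - t = (⅓)*1 - t = ⅓ - t)
(138*(-329 + O(14, 1)) + 442514)*(54976 + 55041) = (138*(-329 + (⅓ - 1*14)) + 442514)*(54976 + 55041) = (138*(-329 + (⅓ - 14)) + 442514)*110017 = (138*(-329 - 41/3) + 442514)*110017 = (138*(-1028/3) + 442514)*110017 = (-47288 + 442514)*110017 = 395226*110017 = 43481578842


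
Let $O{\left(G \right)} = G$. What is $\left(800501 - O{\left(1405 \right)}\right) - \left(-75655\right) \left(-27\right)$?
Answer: $-1243589$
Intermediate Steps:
$\left(800501 - O{\left(1405 \right)}\right) - \left(-75655\right) \left(-27\right) = \left(800501 - 1405\right) - \left(-75655\right) \left(-27\right) = \left(800501 - 1405\right) - 2042685 = 799096 - 2042685 = -1243589$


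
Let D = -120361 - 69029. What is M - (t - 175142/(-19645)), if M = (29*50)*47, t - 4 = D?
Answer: 5059119578/19645 ≈ 2.5753e+5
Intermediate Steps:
D = -189390
t = -189386 (t = 4 - 189390 = -189386)
M = 68150 (M = 1450*47 = 68150)
M - (t - 175142/(-19645)) = 68150 - (-189386 - 175142/(-19645)) = 68150 - (-189386 - 175142*(-1/19645)) = 68150 - (-189386 + 175142/19645) = 68150 - 1*(-3720312828/19645) = 68150 + 3720312828/19645 = 5059119578/19645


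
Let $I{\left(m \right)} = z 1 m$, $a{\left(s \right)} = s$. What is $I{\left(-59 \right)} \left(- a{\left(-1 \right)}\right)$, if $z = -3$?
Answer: $177$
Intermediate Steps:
$I{\left(m \right)} = - 3 m$ ($I{\left(m \right)} = \left(-3\right) 1 m = - 3 m$)
$I{\left(-59 \right)} \left(- a{\left(-1 \right)}\right) = \left(-3\right) \left(-59\right) \left(\left(-1\right) \left(-1\right)\right) = 177 \cdot 1 = 177$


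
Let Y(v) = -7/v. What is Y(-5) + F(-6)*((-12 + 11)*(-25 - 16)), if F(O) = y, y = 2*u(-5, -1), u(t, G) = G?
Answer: -403/5 ≈ -80.600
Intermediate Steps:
y = -2 (y = 2*(-1) = -2)
F(O) = -2
Y(-5) + F(-6)*((-12 + 11)*(-25 - 16)) = -7/(-5) - 2*(-12 + 11)*(-25 - 16) = -7*(-⅕) - (-2)*(-41) = 7/5 - 2*41 = 7/5 - 82 = -403/5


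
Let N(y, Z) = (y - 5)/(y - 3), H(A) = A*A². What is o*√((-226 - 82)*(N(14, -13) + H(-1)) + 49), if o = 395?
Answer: 395*√105 ≈ 4047.5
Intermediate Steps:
H(A) = A³
N(y, Z) = (-5 + y)/(-3 + y)
o*√((-226 - 82)*(N(14, -13) + H(-1)) + 49) = 395*√((-226 - 82)*((-5 + 14)/(-3 + 14) + (-1)³) + 49) = 395*√(-308*(9/11 - 1) + 49) = 395*√(-308*(-2/11) + 49) = 395*√(56 + 49) = 395*√105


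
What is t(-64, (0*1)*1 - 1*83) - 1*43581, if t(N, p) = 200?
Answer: -43381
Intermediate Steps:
t(-64, (0*1)*1 - 1*83) - 1*43581 = 200 - 1*43581 = 200 - 43581 = -43381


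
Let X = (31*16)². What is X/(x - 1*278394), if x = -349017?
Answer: -246016/627411 ≈ -0.39211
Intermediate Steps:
X = 246016 (X = 496² = 246016)
X/(x - 1*278394) = 246016/(-349017 - 1*278394) = 246016/(-349017 - 278394) = 246016/(-627411) = 246016*(-1/627411) = -246016/627411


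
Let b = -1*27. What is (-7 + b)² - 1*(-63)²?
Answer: -2813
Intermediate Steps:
b = -27
(-7 + b)² - 1*(-63)² = (-7 - 27)² - 1*(-63)² = (-34)² - 1*3969 = 1156 - 3969 = -2813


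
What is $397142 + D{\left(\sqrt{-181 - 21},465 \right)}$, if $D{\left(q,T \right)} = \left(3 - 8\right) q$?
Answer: $397142 - 5 i \sqrt{202} \approx 3.9714 \cdot 10^{5} - 71.063 i$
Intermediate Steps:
$D{\left(q,T \right)} = - 5 q$
$397142 + D{\left(\sqrt{-181 - 21},465 \right)} = 397142 - 5 \sqrt{-181 - 21} = 397142 - 5 \sqrt{-202} = 397142 - 5 i \sqrt{202}$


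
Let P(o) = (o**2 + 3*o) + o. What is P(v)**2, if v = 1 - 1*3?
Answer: 16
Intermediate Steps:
v = -2 (v = 1 - 3 = -2)
P(o) = o**2 + 4*o
P(v)**2 = (-2*(4 - 2))**2 = (-2*2)**2 = (-4)**2 = 16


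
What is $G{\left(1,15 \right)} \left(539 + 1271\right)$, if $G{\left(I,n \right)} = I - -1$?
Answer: $3620$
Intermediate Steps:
$G{\left(I,n \right)} = 1 + I$ ($G{\left(I,n \right)} = I + 1 = 1 + I$)
$G{\left(1,15 \right)} \left(539 + 1271\right) = \left(1 + 1\right) \left(539 + 1271\right) = 2 \cdot 1810 = 3620$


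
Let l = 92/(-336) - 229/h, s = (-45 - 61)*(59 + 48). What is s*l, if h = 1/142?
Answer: 15490534985/42 ≈ 3.6882e+8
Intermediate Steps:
s = -11342 (s = -106*107 = -11342)
h = 1/142 ≈ 0.0070423
l = -2731535/84 (l = 92/(-336) - 229/1/142 = 92*(-1/336) - 229*142 = -23/84 - 32518 = -2731535/84 ≈ -32518.)
s*l = -11342*(-2731535/84) = 15490534985/42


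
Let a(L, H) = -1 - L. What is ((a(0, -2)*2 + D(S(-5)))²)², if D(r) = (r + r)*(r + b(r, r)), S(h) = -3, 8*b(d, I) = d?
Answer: 28398241/256 ≈ 1.1093e+5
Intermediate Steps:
b(d, I) = d/8
D(r) = 9*r²/4 (D(r) = (r + r)*(r + r/8) = (2*r)*(9*r/8) = 9*r²/4)
((a(0, -2)*2 + D(S(-5)))²)² = (((-1 - 1*0)*2 + (9/4)*(-3)²)²)² = (((-1 + 0)*2 + (9/4)*9)²)² = ((-1*2 + 81/4)²)² = ((-2 + 81/4)²)² = ((73/4)²)² = (5329/16)² = 28398241/256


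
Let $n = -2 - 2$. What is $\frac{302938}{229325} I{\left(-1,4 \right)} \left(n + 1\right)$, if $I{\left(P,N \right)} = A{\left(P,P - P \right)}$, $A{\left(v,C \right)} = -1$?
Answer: $\frac{908814}{229325} \approx 3.963$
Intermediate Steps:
$I{\left(P,N \right)} = -1$
$n = -4$ ($n = -2 - 2 = -4$)
$\frac{302938}{229325} I{\left(-1,4 \right)} \left(n + 1\right) = \frac{302938}{229325} \left(- (-4 + 1)\right) = 302938 \cdot \frac{1}{229325} \left(\left(-1\right) \left(-3\right)\right) = \frac{302938}{229325} \cdot 3 = \frac{908814}{229325}$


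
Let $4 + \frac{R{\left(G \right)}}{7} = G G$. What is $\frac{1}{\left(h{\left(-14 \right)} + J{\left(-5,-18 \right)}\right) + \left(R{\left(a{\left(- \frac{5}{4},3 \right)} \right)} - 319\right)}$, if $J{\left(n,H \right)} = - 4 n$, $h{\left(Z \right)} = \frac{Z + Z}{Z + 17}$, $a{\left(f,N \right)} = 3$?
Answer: $- \frac{3}{820} \approx -0.0036585$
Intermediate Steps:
$h{\left(Z \right)} = \frac{2 Z}{17 + Z}$
$R{\left(G \right)} = -28 + 7 G^{2}$ ($R{\left(G \right)} = -28 + 7 G G = -28 + 7 G^{2}$)
$\frac{1}{\left(h{\left(-14 \right)} + J{\left(-5,-18 \right)}\right) + \left(R{\left(a{\left(- \frac{5}{4},3 \right)} \right)} - 319\right)} = \frac{1}{\left(2 \left(-14\right) \frac{1}{17 - 14} - -20\right) - \left(347 - 63\right)} = \frac{1}{\left(2 \left(-14\right) \frac{1}{3} + 20\right) + \left(\left(-28 + 7 \cdot 9\right) - 319\right)} = \frac{1}{\left(2 \left(-14\right) \frac{1}{3} + 20\right) + \left(\left(-28 + 63\right) - 319\right)} = \frac{1}{\left(- \frac{28}{3} + 20\right) + \left(35 - 319\right)} = \frac{1}{\frac{32}{3} - 284} = \frac{1}{- \frac{820}{3}} = - \frac{3}{820}$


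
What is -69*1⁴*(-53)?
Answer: 3657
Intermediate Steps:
-69*1⁴*(-53) = -69*1*(-53) = -69*(-53) = 3657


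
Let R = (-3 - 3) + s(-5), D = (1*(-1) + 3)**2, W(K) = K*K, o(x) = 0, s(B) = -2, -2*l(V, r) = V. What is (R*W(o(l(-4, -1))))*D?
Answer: 0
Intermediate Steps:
l(V, r) = -V/2
W(K) = K**2
D = 4 (D = (-1 + 3)**2 = 2**2 = 4)
R = -8 (R = (-3 - 3) - 2 = -6 - 2 = -8)
(R*W(o(l(-4, -1))))*D = -8*0**2*4 = -8*0*4 = 0*4 = 0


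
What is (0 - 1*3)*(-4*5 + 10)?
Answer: 30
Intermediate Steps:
(0 - 1*3)*(-4*5 + 10) = (0 - 3)*(-20 + 10) = -3*(-10) = 30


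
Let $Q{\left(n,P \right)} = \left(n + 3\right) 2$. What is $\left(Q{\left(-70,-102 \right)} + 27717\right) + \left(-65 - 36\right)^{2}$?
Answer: $37784$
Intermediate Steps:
$Q{\left(n,P \right)} = 6 + 2 n$ ($Q{\left(n,P \right)} = \left(3 + n\right) 2 = 6 + 2 n$)
$\left(Q{\left(-70,-102 \right)} + 27717\right) + \left(-65 - 36\right)^{2} = \left(\left(6 + 2 \left(-70\right)\right) + 27717\right) + \left(-65 - 36\right)^{2} = \left(\left(6 - 140\right) + 27717\right) + \left(-101\right)^{2} = \left(-134 + 27717\right) + 10201 = 27583 + 10201 = 37784$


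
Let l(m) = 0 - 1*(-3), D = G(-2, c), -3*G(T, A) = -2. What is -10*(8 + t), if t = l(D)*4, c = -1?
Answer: -200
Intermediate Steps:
G(T, A) = ⅔ (G(T, A) = -⅓*(-2) = ⅔)
D = ⅔ ≈ 0.66667
l(m) = 3 (l(m) = 0 + 3 = 3)
t = 12 (t = 3*4 = 12)
-10*(8 + t) = -10*(8 + 12) = -10*20 = -200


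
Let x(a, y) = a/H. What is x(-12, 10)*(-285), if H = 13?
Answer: 3420/13 ≈ 263.08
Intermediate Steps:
x(a, y) = a/13
x(-12, 10)*(-285) = ((1/13)*(-12))*(-285) = -12/13*(-285) = 3420/13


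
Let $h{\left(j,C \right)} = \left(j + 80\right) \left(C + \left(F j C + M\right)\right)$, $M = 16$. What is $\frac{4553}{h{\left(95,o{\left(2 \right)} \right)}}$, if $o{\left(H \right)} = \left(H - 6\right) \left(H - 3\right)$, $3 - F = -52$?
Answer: $\frac{4553}{3661000} \approx 0.0012436$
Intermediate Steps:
$F = 55$ ($F = 3 - -52 = 3 + 52 = 55$)
$o{\left(H \right)} = \left(-6 + H\right) \left(-3 + H\right)$
$h{\left(j,C \right)} = \left(80 + j\right) \left(16 + C + 55 C j\right)$ ($h{\left(j,C \right)} = \left(j + 80\right) \left(C + \left(55 j C + 16\right)\right) = \left(80 + j\right) \left(C + \left(55 C j + 16\right)\right) = \left(80 + j\right) \left(C + \left(16 + 55 C j\right)\right) = \left(80 + j\right) \left(16 + C + 55 C j\right)$)
$\frac{4553}{h{\left(95,o{\left(2 \right)} \right)}} = \frac{4553}{1280 + 16 \cdot 95 + 80 \left(18 + 2^{2} - 18\right) + 55 \left(18 + 2^{2} - 18\right) 95^{2} + 4401 \left(18 + 2^{2} - 18\right) 95} = \frac{4553}{1280 + 1520 + 80 \left(18 + 4 - 18\right) + 55 \left(18 + 4 - 18\right) 9025 + 4401 \left(18 + 4 - 18\right) 95} = \frac{4553}{1280 + 1520 + 80 \cdot 4 + 55 \cdot 4 \cdot 9025 + 4401 \cdot 4 \cdot 95} = \frac{4553}{1280 + 1520 + 320 + 1985500 + 1672380} = \frac{4553}{3661000}$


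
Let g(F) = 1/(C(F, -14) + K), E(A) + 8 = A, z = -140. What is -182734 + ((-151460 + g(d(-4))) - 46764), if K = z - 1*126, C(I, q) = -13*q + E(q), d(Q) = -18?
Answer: -40381549/106 ≈ -3.8096e+5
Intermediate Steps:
E(A) = -8 + A
C(I, q) = -8 - 12*q (C(I, q) = -13*q + (-8 + q) = -8 - 12*q)
K = -266 (K = -140 - 1*126 = -140 - 126 = -266)
g(F) = -1/106 (g(F) = 1/((-8 - 12*(-14)) - 266) = 1/((-8 + 168) - 266) = 1/(160 - 266) = 1/(-106) = -1/106)
-182734 + ((-151460 + g(d(-4))) - 46764) = -182734 + ((-151460 - 1/106) - 46764) = -182734 + (-16054761/106 - 46764) = -182734 - 21011745/106 = -40381549/106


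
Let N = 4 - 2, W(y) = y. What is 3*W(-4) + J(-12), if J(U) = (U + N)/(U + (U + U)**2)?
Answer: -3389/282 ≈ -12.018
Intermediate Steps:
N = 2
J(U) = (2 + U)/(U + 4*U**2) (J(U) = (U + 2)/(U + (U + U)**2) = (2 + U)/(U + (2*U)**2) = (2 + U)/(U + 4*U**2))
3*W(-4) + J(-12) = 3*(-4) + (2 - 12)/((-12)*(1 + 4*(-12))) = -12 - 1/12*(-10)/(1 - 48) = -12 - 1/12*(-10)/(-47) = -12 - 1/12*(-1/47)*(-10) = -12 - 5/282 = -3389/282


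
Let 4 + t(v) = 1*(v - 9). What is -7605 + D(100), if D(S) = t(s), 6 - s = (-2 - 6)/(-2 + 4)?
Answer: -7608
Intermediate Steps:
s = 10 (s = 6 - (-2 - 6)/(-2 + 4) = 6 - (-8)/2 = 6 - 1*(-4) = 6 + 4 = 10)
t(v) = -13 + v (t(v) = -4 + 1*(v - 9) = -4 + 1*(-9 + v) = -4 + (-9 + v) = -13 + v)
D(S) = -3 (D(S) = -13 + 10 = -3)
-7605 + D(100) = -7605 - 3 = -7608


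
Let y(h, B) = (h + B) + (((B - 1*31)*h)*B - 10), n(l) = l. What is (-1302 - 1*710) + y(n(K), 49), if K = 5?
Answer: 2442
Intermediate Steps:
y(h, B) = -10 + B + h + B*h*(-31 + B) (y(h, B) = (B + h) + (((B - 31)*h)*B - 10) = (B + h) + (((-31 + B)*h)*B - 10) = (B + h) + ((h*(-31 + B))*B - 10) = (B + h) + (B*h*(-31 + B) - 10) = (B + h) + (-10 + B*h*(-31 + B)) = -10 + B + h + B*h*(-31 + B))
(-1302 - 1*710) + y(n(K), 49) = (-1302 - 1*710) + (-10 + 49 + 5 + 5*49² - 31*49*5) = (-1302 - 710) + (-10 + 49 + 5 + 5*2401 - 7595) = -2012 + (-10 + 49 + 5 + 12005 - 7595) = -2012 + 4454 = 2442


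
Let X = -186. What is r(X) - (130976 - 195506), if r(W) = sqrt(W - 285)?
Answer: 64530 + I*sqrt(471) ≈ 64530.0 + 21.703*I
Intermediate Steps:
r(W) = sqrt(-285 + W)
r(X) - (130976 - 195506) = sqrt(-285 - 186) - (130976 - 195506) = sqrt(-471) - 1*(-64530) = I*sqrt(471) + 64530 = 64530 + I*sqrt(471)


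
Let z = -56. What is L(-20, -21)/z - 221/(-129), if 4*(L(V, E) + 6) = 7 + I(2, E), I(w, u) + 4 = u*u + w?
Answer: -2467/14448 ≈ -0.17075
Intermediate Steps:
I(w, u) = -4 + w + u² (I(w, u) = -4 + (u*u + w) = -4 + (u² + w) = -4 + (w + u²) = -4 + w + u²)
L(V, E) = -19/4 + E²/4 (L(V, E) = -6 + (7 + (-4 + 2 + E²))/4 = -6 + (7 + (-2 + E²))/4 = -6 + (5 + E²)/4 = -6 + (5/4 + E²/4) = -19/4 + E²/4)
L(-20, -21)/z - 221/(-129) = (-19/4 + (¼)*(-21)²)/(-56) - 221/(-129) = (-19/4 + (¼)*441)*(-1/56) - 221*(-1/129) = (-19/4 + 441/4)*(-1/56) + 221/129 = (211/2)*(-1/56) + 221/129 = -211/112 + 221/129 = -2467/14448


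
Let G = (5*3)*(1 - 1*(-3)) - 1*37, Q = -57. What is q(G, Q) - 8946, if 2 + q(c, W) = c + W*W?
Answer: -5676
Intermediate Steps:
G = 23 (G = 15*(1 + 3) - 37 = 15*4 - 37 = 60 - 37 = 23)
q(c, W) = -2 + c + W**2 (q(c, W) = -2 + (c + W*W) = -2 + (c + W**2) = -2 + c + W**2)
q(G, Q) - 8946 = (-2 + 23 + (-57)**2) - 8946 = (-2 + 23 + 3249) - 8946 = 3270 - 8946 = -5676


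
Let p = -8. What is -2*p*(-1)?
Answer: -16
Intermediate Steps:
-2*p*(-1) = -2*(-8)*(-1) = 16*(-1) = -16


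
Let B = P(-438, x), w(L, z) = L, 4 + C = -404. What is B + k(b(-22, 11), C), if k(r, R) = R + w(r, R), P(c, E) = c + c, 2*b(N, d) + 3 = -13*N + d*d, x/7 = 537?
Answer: -1082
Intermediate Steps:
x = 3759 (x = 7*537 = 3759)
b(N, d) = -3/2 + d²/2 - 13*N/2 (b(N, d) = -3/2 + (-13*N + d*d)/2 = -3/2 + (-13*N + d²)/2 = -3/2 + (d² - 13*N)/2 = -3/2 + (d²/2 - 13*N/2) = -3/2 + d²/2 - 13*N/2)
C = -408 (C = -4 - 404 = -408)
P(c, E) = 2*c
B = -876 (B = 2*(-438) = -876)
k(r, R) = R + r
B + k(b(-22, 11), C) = -876 + (-408 + (-3/2 + (½)*11² - 13/2*(-22))) = -876 + (-408 + (-3/2 + (½)*121 + 143)) = -876 + (-408 + (-3/2 + 121/2 + 143)) = -876 + (-408 + 202) = -876 - 206 = -1082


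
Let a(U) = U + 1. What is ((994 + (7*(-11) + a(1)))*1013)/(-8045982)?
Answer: -930947/8045982 ≈ -0.11570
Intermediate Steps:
a(U) = 1 + U
((994 + (7*(-11) + a(1)))*1013)/(-8045982) = ((994 + (7*(-11) + (1 + 1)))*1013)/(-8045982) = ((994 + (-77 + 2))*1013)*(-1/8045982) = ((994 - 75)*1013)*(-1/8045982) = (919*1013)*(-1/8045982) = 930947*(-1/8045982) = -930947/8045982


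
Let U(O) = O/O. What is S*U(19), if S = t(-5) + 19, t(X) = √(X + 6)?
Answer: 20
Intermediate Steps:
U(O) = 1
t(X) = √(6 + X)
S = 20 (S = √(6 - 5) + 19 = √1 + 19 = 1 + 19 = 20)
S*U(19) = 20*1 = 20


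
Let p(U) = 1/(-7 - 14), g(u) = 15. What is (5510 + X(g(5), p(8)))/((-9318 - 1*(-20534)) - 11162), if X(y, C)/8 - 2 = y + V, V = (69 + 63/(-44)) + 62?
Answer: 36754/297 ≈ 123.75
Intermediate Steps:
p(U) = -1/21 (p(U) = 1/(-21) = -1/21)
V = 5701/44 (V = (69 + 63*(-1/44)) + 62 = (69 - 63/44) + 62 = 2973/44 + 62 = 5701/44 ≈ 129.57)
X(y, C) = 11578/11 + 8*y (X(y, C) = 16 + 8*(y + 5701/44) = 16 + 8*(5701/44 + y) = 16 + (11402/11 + 8*y) = 11578/11 + 8*y)
(5510 + X(g(5), p(8)))/((-9318 - 1*(-20534)) - 11162) = (5510 + (11578/11 + 8*15))/((-9318 - 1*(-20534)) - 11162) = (5510 + (11578/11 + 120))/((-9318 + 20534) - 11162) = (5510 + 12898/11)/(11216 - 11162) = (73508/11)/54 = (73508/11)*(1/54) = 36754/297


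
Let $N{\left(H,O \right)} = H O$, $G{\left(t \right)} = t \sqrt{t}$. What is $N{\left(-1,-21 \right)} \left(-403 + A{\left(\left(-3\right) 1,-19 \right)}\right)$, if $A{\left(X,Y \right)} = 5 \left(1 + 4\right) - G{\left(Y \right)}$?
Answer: $-7938 + 399 i \sqrt{19} \approx -7938.0 + 1739.2 i$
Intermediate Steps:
$G{\left(t \right)} = t^{\frac{3}{2}}$
$A{\left(X,Y \right)} = 25 - Y^{\frac{3}{2}}$ ($A{\left(X,Y \right)} = 5 \left(1 + 4\right) - Y^{\frac{3}{2}} = 5 \cdot 5 - Y^{\frac{3}{2}} = 25 - Y^{\frac{3}{2}}$)
$N{\left(-1,-21 \right)} \left(-403 + A{\left(\left(-3\right) 1,-19 \right)}\right) = \left(-1\right) \left(-21\right) \left(-403 + \left(25 - \left(-19\right)^{\frac{3}{2}}\right)\right) = 21 \left(-403 + \left(25 - - 19 i \sqrt{19}\right)\right) = 21 \left(-403 + \left(25 + 19 i \sqrt{19}\right)\right) = 21 \left(-378 + 19 i \sqrt{19}\right) = -7938 + 399 i \sqrt{19}$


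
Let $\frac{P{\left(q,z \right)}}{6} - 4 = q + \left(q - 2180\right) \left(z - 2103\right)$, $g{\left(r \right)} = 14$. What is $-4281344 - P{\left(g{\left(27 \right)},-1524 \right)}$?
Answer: $-51417944$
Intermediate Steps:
$P{\left(q,z \right)} = 24 + 6 q + 6 \left(-2180 + q\right) \left(-2103 + z\right)$ ($P{\left(q,z \right)} = 24 + 6 \left(q + \left(q - 2180\right) \left(z - 2103\right)\right) = 24 + 6 \left(q + \left(-2180 + q\right) \left(-2103 + z\right)\right) = 24 + \left(6 q + 6 \left(-2180 + q\right) \left(-2103 + z\right)\right) = 24 + 6 q + 6 \left(-2180 + q\right) \left(-2103 + z\right)$)
$-4281344 - P{\left(g{\left(27 \right)},-1524 \right)} = -4281344 - \left(27507264 - -19933920 - 176568 + 6 \cdot 14 \left(-1524\right)\right) = -4281344 - \left(27507264 + 19933920 - 176568 - 128016\right) = -4281344 - 47136600 = -51417944$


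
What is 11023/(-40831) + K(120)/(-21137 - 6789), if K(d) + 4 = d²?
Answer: -447815687/570123253 ≈ -0.78547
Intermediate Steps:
K(d) = -4 + d²
11023/(-40831) + K(120)/(-21137 - 6789) = 11023/(-40831) + (-4 + 120²)/(-21137 - 6789) = 11023*(-1/40831) + (-4 + 14400)/(-27926) = -11023/40831 + 14396*(-1/27926) = -11023/40831 - 7198/13963 = -447815687/570123253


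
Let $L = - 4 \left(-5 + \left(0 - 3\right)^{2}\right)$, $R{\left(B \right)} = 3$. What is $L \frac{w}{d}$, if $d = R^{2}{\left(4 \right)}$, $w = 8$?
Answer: $- \frac{128}{9} \approx -14.222$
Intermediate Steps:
$d = 9$ ($d = 3^{2} = 9$)
$L = -16$ ($L = - 4 \left(-5 + \left(-3\right)^{2}\right) = - 4 \left(-5 + 9\right) = \left(-4\right) 4 = -16$)
$L \frac{w}{d} = - 16 \cdot \frac{8}{9} = - 16 \cdot 8 \cdot \frac{1}{9} = \left(-16\right) \frac{8}{9} = - \frac{128}{9}$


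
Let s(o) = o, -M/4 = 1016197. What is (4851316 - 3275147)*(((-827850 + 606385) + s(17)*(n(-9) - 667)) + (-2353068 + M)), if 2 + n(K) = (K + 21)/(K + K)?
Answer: -31447906723604/3 ≈ -1.0483e+13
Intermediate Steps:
M = -4064788 (M = -4*1016197 = -4064788)
n(K) = -2 + (21 + K)/(2*K) (n(K) = -2 + (K + 21)/(K + K) = -2 + (21 + K)/((2*K)) = -2 + (21 + K)*(1/(2*K)) = -2 + (21 + K)/(2*K))
(4851316 - 3275147)*(((-827850 + 606385) + s(17)*(n(-9) - 667)) + (-2353068 + M)) = (4851316 - 3275147)*(((-827850 + 606385) + 17*((3/2)*(7 - 1*(-9))/(-9) - 667)) + (-2353068 - 4064788)) = 1576169*((-221465 + 17*((3/2)*(-1/9)*(7 + 9) - 667)) - 6417856) = 1576169*((-221465 + 17*((3/2)*(-1/9)*16 - 667)) - 6417856) = 1576169*((-221465 + 17*(-8/3 - 667)) - 6417856) = 1576169*((-221465 + 17*(-2009/3)) - 6417856) = 1576169*((-221465 - 34153/3) - 6417856) = 1576169*(-698548/3 - 6417856) = 1576169*(-19952116/3) = -31447906723604/3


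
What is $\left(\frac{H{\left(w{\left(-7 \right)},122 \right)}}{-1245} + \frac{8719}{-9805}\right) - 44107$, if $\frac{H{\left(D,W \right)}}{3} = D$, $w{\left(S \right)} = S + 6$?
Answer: $- \frac{35895659921}{813815} \approx -44108.0$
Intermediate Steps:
$w{\left(S \right)} = 6 + S$
$H{\left(D,W \right)} = 3 D$
$\left(\frac{H{\left(w{\left(-7 \right)},122 \right)}}{-1245} + \frac{8719}{-9805}\right) - 44107 = \left(\frac{3 \left(6 - 7\right)}{-1245} + \frac{8719}{-9805}\right) - 44107 = \left(3 \left(-1\right) \left(- \frac{1}{1245}\right) + 8719 \left(- \frac{1}{9805}\right)\right) - 44107 = \left(\left(-3\right) \left(- \frac{1}{1245}\right) - \frac{8719}{9805}\right) - 44107 = \left(\frac{1}{415} - \frac{8719}{9805}\right) - 44107 = - \frac{721716}{813815} - 44107 = - \frac{35895659921}{813815}$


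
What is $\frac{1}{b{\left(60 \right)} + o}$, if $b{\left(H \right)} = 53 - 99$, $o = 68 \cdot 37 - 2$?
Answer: $\frac{1}{2468} \approx 0.00040519$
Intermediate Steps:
$o = 2514$ ($o = 2516 - 2 = 2514$)
$b{\left(H \right)} = -46$
$\frac{1}{b{\left(60 \right)} + o} = \frac{1}{-46 + 2514} = \frac{1}{2468}$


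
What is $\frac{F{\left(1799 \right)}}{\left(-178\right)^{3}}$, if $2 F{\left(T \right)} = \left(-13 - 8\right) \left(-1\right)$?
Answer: $- \frac{21}{11279504} \approx -1.8618 \cdot 10^{-6}$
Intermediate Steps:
$F{\left(T \right)} = \frac{21}{2}$ ($F{\left(T \right)} = \frac{\left(-13 - 8\right) \left(-1\right)}{2} = \frac{\left(-21\right) \left(-1\right)}{2} = \frac{1}{2} \cdot 21 = \frac{21}{2}$)
$\frac{F{\left(1799 \right)}}{\left(-178\right)^{3}} = \frac{21}{2 \left(-178\right)^{3}} = \frac{21}{2 \left(-5639752\right)} = \frac{21}{2} \left(- \frac{1}{5639752}\right) = - \frac{21}{11279504}$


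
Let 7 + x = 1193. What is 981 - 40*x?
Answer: -46459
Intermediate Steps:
x = 1186 (x = -7 + 1193 = 1186)
981 - 40*x = 981 - 40*1186 = 981 - 47440 = -46459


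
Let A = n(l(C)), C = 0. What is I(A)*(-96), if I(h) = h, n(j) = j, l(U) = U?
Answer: 0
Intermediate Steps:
A = 0
I(A)*(-96) = 0*(-96) = 0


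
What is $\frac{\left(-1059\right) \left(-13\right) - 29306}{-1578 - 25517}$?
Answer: $\frac{15539}{27095} \approx 0.5735$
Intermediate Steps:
$\frac{\left(-1059\right) \left(-13\right) - 29306}{-1578 - 25517} = \frac{13767 - 29306}{-27095} = \left(-15539\right) \left(- \frac{1}{27095}\right) = \frac{15539}{27095}$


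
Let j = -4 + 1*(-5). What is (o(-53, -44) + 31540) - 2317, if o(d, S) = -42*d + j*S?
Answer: 31845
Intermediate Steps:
j = -9 (j = -4 - 5 = -9)
o(d, S) = -42*d - 9*S
(o(-53, -44) + 31540) - 2317 = ((-42*(-53) - 9*(-44)) + 31540) - 2317 = ((2226 + 396) + 31540) - 2317 = (2622 + 31540) - 2317 = 34162 - 2317 = 31845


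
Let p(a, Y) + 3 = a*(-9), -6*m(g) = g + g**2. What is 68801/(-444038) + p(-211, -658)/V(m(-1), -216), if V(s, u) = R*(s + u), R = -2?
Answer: 8460146/1998171 ≈ 4.2339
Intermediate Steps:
m(g) = -g/6 - g**2/6 (m(g) = -(g + g**2)/6 = -g/6 - g**2/6)
V(s, u) = -2*s - 2*u (V(s, u) = -2*(s + u) = -2*s - 2*u)
p(a, Y) = -3 - 9*a (p(a, Y) = -3 + a*(-9) = -3 - 9*a)
68801/(-444038) + p(-211, -658)/V(m(-1), -216) = 68801/(-444038) + (-3 - 9*(-211))/(-(-1)*(-1)*(1 - 1)/3 - 2*(-216)) = 68801*(-1/444038) + (-3 + 1899)/(-(-1)*(-1)*0/3 + 432) = -68801/444038 + 1896/(-2*0 + 432) = -68801/444038 + 1896/(0 + 432) = -68801/444038 + 1896/432 = -68801/444038 + 1896*(1/432) = -68801/444038 + 79/18 = 8460146/1998171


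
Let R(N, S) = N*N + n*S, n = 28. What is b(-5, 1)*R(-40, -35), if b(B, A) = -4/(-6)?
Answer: 1240/3 ≈ 413.33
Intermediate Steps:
R(N, S) = N² + 28*S (R(N, S) = N*N + 28*S = N² + 28*S)
b(B, A) = ⅔ (b(B, A) = -4*(-⅙) = ⅔)
b(-5, 1)*R(-40, -35) = 2*((-40)² + 28*(-35))/3 = 2*(1600 - 980)/3 = (⅔)*620 = 1240/3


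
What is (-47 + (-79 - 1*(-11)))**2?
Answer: 13225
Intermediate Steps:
(-47 + (-79 - 1*(-11)))**2 = (-47 + (-79 + 11))**2 = (-47 - 68)**2 = (-115)**2 = 13225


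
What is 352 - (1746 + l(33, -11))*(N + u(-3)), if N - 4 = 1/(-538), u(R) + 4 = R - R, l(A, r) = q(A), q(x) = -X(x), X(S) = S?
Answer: 191089/538 ≈ 355.18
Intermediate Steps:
q(x) = -x
l(A, r) = -A
u(R) = -4 (u(R) = -4 + (R - R) = -4 + 0 = -4)
N = 2151/538 (N = 4 + 1/(-538) = 4 - 1/538 = 2151/538 ≈ 3.9981)
352 - (1746 + l(33, -11))*(N + u(-3)) = 352 - (1746 - 1*33)*(2151/538 - 4) = 352 - (1746 - 33)*(-1)/538 = 352 - 1713*(-1)/538 = 352 - 1*(-1713/538) = 352 + 1713/538 = 191089/538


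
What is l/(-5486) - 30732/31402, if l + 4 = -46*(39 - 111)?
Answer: -68118392/43067843 ≈ -1.5817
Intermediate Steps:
l = 3308 (l = -4 - 46*(39 - 111) = -4 - 46*(-72) = -4 + 3312 = 3308)
l/(-5486) - 30732/31402 = 3308/(-5486) - 30732/31402 = 3308*(-1/5486) - 30732*1/31402 = -1654/2743 - 15366/15701 = -68118392/43067843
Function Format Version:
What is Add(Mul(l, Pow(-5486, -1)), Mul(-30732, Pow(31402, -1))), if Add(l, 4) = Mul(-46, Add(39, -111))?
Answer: Rational(-68118392, 43067843) ≈ -1.5817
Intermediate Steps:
l = 3308 (l = Add(-4, Mul(-46, Add(39, -111))) = Add(-4, Mul(-46, -72)) = Add(-4, 3312) = 3308)
Add(Mul(l, Pow(-5486, -1)), Mul(-30732, Pow(31402, -1))) = Add(Mul(3308, Pow(-5486, -1)), Mul(-30732, Pow(31402, -1))) = Add(Mul(3308, Rational(-1, 5486)), Mul(-30732, Rational(1, 31402))) = Add(Rational(-1654, 2743), Rational(-15366, 15701)) = Rational(-68118392, 43067843)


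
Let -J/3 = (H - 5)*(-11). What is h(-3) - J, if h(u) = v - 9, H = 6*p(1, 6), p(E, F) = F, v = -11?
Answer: -1043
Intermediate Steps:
H = 36 (H = 6*6 = 36)
h(u) = -20 (h(u) = -11 - 9 = -20)
J = 1023 (J = -3*(36 - 5)*(-11) = -93*(-11) = -3*(-341) = 1023)
h(-3) - J = -20 - 1*1023 = -20 - 1023 = -1043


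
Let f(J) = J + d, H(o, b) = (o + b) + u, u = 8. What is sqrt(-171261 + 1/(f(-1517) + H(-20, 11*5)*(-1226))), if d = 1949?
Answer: I*sqrt(468197739701042)/52286 ≈ 413.84*I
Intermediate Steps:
H(o, b) = 8 + b + o (H(o, b) = (o + b) + 8 = (b + o) + 8 = 8 + b + o)
f(J) = 1949 + J (f(J) = J + 1949 = 1949 + J)
sqrt(-171261 + 1/(f(-1517) + H(-20, 11*5)*(-1226))) = sqrt(-171261 + 1/((1949 - 1517) + (8 + 11*5 - 20)*(-1226))) = sqrt(-171261 + 1/(432 + (8 + 55 - 20)*(-1226))) = sqrt(-171261 + 1/(432 + 43*(-1226))) = sqrt(-171261 + 1/(432 - 52718)) = sqrt(-171261 + 1/(-52286)) = sqrt(-171261 - 1/52286) = sqrt(-8954552647/52286) = I*sqrt(468197739701042)/52286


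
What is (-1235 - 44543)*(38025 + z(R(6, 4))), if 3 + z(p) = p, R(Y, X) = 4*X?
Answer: -1741303564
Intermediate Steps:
z(p) = -3 + p
(-1235 - 44543)*(38025 + z(R(6, 4))) = (-1235 - 44543)*(38025 + (-3 + 4*4)) = -45778*(38025 + (-3 + 16)) = -45778*(38025 + 13) = -45778*38038 = -1741303564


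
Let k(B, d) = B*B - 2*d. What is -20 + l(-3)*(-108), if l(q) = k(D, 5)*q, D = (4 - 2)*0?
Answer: -3260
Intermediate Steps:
D = 0 (D = 2*0 = 0)
k(B, d) = B**2 - 2*d
l(q) = -10*q (l(q) = (0**2 - 2*5)*q = (0 - 10)*q = -10*q)
-20 + l(-3)*(-108) = -20 - 10*(-3)*(-108) = -20 + 30*(-108) = -20 - 3240 = -3260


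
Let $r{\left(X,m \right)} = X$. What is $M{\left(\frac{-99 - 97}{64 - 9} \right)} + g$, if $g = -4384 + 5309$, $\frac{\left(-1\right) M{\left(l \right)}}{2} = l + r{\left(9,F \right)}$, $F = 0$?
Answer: $\frac{50277}{55} \approx 914.13$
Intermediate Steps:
$M{\left(l \right)} = -18 - 2 l$ ($M{\left(l \right)} = - 2 \left(l + 9\right) = - 2 \left(9 + l\right) = -18 - 2 l$)
$g = 925$
$M{\left(\frac{-99 - 97}{64 - 9} \right)} + g = \left(-18 - 2 \frac{-99 - 97}{64 - 9}\right) + 925 = \left(-18 - 2 \left(- \frac{196}{55}\right)\right) + 925 = \left(-18 - 2 \left(\left(-196\right) \frac{1}{55}\right)\right) + 925 = \left(-18 - - \frac{392}{55}\right) + 925 = \left(-18 + \frac{392}{55}\right) + 925 = - \frac{598}{55} + 925 = \frac{50277}{55}$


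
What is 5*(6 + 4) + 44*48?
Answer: 2162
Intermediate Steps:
5*(6 + 4) + 44*48 = 5*10 + 2112 = 50 + 2112 = 2162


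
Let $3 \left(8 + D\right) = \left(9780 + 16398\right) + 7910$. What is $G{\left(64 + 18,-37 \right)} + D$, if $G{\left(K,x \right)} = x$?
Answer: $\frac{33953}{3} \approx 11318.0$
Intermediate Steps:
$D = \frac{34064}{3}$ ($D = -8 + \frac{\left(9780 + 16398\right) + 7910}{3} = -8 + \frac{26178 + 7910}{3} = -8 + \frac{1}{3} \cdot 34088 = -8 + \frac{34088}{3} = \frac{34064}{3} \approx 11355.0$)
$G{\left(64 + 18,-37 \right)} + D = -37 + \frac{34064}{3} = \frac{33953}{3}$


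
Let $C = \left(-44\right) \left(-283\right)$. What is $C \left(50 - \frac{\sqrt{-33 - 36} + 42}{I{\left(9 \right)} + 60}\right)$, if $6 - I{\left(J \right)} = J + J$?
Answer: $\frac{1223409}{2} - \frac{3113 i \sqrt{69}}{12} \approx 6.117 \cdot 10^{5} - 2154.9 i$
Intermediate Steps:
$I{\left(J \right)} = 6 - 2 J$ ($I{\left(J \right)} = 6 - \left(J + J\right) = 6 - 2 J$)
$C = 12452$
$C \left(50 - \frac{\sqrt{-33 - 36} + 42}{I{\left(9 \right)} + 60}\right) = 12452 \left(50 - \frac{\sqrt{-33 - 36} + 42}{\left(6 - 18\right) + 60}\right) = 12452 \left(50 - \frac{\sqrt{-69} + 42}{\left(6 - 18\right) + 60}\right) = 12452 \left(50 - \frac{i \sqrt{69} + 42}{-12 + 60}\right) = 12452 \left(50 - \frac{42 + i \sqrt{69}}{48}\right) = 12452 \left(50 - \left(42 + i \sqrt{69}\right) \frac{1}{48}\right) = 12452 \left(50 - \left(\frac{7}{8} + \frac{i \sqrt{69}}{48}\right)\right) = 12452 \left(\frac{393}{8} - \frac{i \sqrt{69}}{48}\right) = \frac{1223409}{2} - \frac{3113 i \sqrt{69}}{12}$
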